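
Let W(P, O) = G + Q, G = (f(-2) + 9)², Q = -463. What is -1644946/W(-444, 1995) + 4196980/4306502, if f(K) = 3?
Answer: 3542651037756/686887069 ≈ 5157.5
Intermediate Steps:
G = 144 (G = (3 + 9)² = 12² = 144)
W(P, O) = -319 (W(P, O) = 144 - 463 = -319)
-1644946/W(-444, 1995) + 4196980/4306502 = -1644946/(-319) + 4196980/4306502 = -1644946*(-1/319) + 4196980*(1/4306502) = 1644946/319 + 2098490/2153251 = 3542651037756/686887069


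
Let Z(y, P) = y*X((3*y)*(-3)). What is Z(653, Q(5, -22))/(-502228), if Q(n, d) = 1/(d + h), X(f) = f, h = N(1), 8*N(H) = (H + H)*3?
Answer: 3837681/502228 ≈ 7.6413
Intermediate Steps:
N(H) = 3*H/4 (N(H) = ((H + H)*3)/8 = ((2*H)*3)/8 = (6*H)/8 = 3*H/4)
h = 3/4 (h = (3/4)*1 = 3/4 ≈ 0.75000)
Q(n, d) = 1/(3/4 + d) (Q(n, d) = 1/(d + 3/4) = 1/(3/4 + d))
Z(y, P) = -9*y**2 (Z(y, P) = y*((3*y)*(-3)) = y*(-9*y) = -9*y**2)
Z(653, Q(5, -22))/(-502228) = -9*653**2/(-502228) = -9*426409*(-1/502228) = -3837681*(-1/502228) = 3837681/502228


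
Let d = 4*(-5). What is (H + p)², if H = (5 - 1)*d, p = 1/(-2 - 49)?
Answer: 16654561/2601 ≈ 6403.1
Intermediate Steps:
p = -1/51 (p = 1/(-51) = -1/51 ≈ -0.019608)
d = -20
H = -80 (H = (5 - 1)*(-20) = 4*(-20) = -80)
(H + p)² = (-80 - 1/51)² = (-4081/51)² = 16654561/2601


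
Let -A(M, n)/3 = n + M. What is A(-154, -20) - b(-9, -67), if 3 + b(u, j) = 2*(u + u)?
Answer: 561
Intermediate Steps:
A(M, n) = -3*M - 3*n (A(M, n) = -3*(n + M) = -3*(M + n) = -3*M - 3*n)
b(u, j) = -3 + 4*u (b(u, j) = -3 + 2*(u + u) = -3 + 2*(2*u) = -3 + 4*u)
A(-154, -20) - b(-9, -67) = (-3*(-154) - 3*(-20)) - (-3 + 4*(-9)) = (462 + 60) - (-3 - 36) = 522 - 1*(-39) = 522 + 39 = 561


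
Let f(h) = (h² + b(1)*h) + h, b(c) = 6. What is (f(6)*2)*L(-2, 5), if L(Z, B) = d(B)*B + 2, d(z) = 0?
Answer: 312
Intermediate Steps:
L(Z, B) = 2 (L(Z, B) = 0*B + 2 = 0 + 2 = 2)
f(h) = h² + 7*h (f(h) = (h² + 6*h) + h = h² + 7*h)
(f(6)*2)*L(-2, 5) = ((6*(7 + 6))*2)*2 = ((6*13)*2)*2 = (78*2)*2 = 156*2 = 312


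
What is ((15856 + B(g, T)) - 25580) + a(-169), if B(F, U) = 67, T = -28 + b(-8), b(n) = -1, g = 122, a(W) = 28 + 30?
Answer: -9599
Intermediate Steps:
a(W) = 58
T = -29 (T = -28 - 1 = -29)
((15856 + B(g, T)) - 25580) + a(-169) = ((15856 + 67) - 25580) + 58 = (15923 - 25580) + 58 = -9657 + 58 = -9599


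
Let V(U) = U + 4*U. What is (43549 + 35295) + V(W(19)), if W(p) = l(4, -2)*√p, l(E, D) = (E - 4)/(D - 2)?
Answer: 78844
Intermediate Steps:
l(E, D) = (-4 + E)/(-2 + D)
W(p) = 0 (W(p) = ((-4 + 4)/(-2 - 2))*√p = (0/(-4))*√p = (-¼*0)*√p = 0*√p = 0)
V(U) = 5*U
(43549 + 35295) + V(W(19)) = (43549 + 35295) + 5*0 = 78844 + 0 = 78844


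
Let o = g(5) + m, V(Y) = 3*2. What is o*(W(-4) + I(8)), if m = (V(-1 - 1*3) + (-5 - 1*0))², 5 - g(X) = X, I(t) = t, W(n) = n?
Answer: 4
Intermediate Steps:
V(Y) = 6
g(X) = 5 - X
m = 1 (m = (6 + (-5 - 1*0))² = (6 + (-5 + 0))² = (6 - 5)² = 1² = 1)
o = 1 (o = (5 - 1*5) + 1 = (5 - 5) + 1 = 0 + 1 = 1)
o*(W(-4) + I(8)) = 1*(-4 + 8) = 1*4 = 4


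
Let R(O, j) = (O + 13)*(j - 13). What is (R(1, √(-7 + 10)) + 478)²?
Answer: 88204 + 8288*√3 ≈ 1.0256e+5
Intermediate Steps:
R(O, j) = (-13 + j)*(13 + O) (R(O, j) = (13 + O)*(-13 + j) = (-13 + j)*(13 + O))
(R(1, √(-7 + 10)) + 478)² = ((-169 - 13*1 + 13*√(-7 + 10) + 1*√(-7 + 10)) + 478)² = ((-169 - 13 + 13*√3 + 1*√3) + 478)² = ((-169 - 13 + 13*√3 + √3) + 478)² = ((-182 + 14*√3) + 478)² = (296 + 14*√3)²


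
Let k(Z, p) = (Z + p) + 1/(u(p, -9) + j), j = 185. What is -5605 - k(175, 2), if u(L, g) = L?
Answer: -1081235/187 ≈ -5782.0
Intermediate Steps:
k(Z, p) = Z + p + 1/(185 + p) (k(Z, p) = (Z + p) + 1/(p + 185) = (Z + p) + 1/(185 + p) = Z + p + 1/(185 + p))
-5605 - k(175, 2) = -5605 - (1 + 2**2 + 185*175 + 185*2 + 175*2)/(185 + 2) = -5605 - (1 + 4 + 32375 + 370 + 350)/187 = -5605 - 33100/187 = -1081235/187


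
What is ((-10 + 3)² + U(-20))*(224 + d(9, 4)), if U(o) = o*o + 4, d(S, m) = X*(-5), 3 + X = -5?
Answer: 119592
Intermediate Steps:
X = -8 (X = -3 - 5 = -8)
d(S, m) = 40 (d(S, m) = -8*(-5) = 40)
U(o) = 4 + o² (U(o) = o² + 4 = 4 + o²)
((-10 + 3)² + U(-20))*(224 + d(9, 4)) = ((-10 + 3)² + (4 + (-20)²))*(224 + 40) = ((-7)² + (4 + 400))*264 = (49 + 404)*264 = 453*264 = 119592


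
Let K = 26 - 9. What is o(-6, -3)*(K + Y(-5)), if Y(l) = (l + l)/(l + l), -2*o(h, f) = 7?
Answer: -63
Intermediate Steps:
o(h, f) = -7/2 (o(h, f) = -½*7 = -7/2)
Y(l) = 1 (Y(l) = (2*l)/((2*l)) = (2*l)*(1/(2*l)) = 1)
K = 17
o(-6, -3)*(K + Y(-5)) = -7*(17 + 1)/2 = -7/2*18 = -63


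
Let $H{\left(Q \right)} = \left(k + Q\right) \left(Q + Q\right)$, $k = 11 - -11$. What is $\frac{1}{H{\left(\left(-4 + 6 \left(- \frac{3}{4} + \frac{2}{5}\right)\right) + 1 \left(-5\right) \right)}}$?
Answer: $- \frac{50}{12099} \approx -0.0041326$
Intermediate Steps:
$k = 22$ ($k = 11 + 11 = 22$)
$H{\left(Q \right)} = 2 Q \left(22 + Q\right)$ ($H{\left(Q \right)} = \left(22 + Q\right) \left(Q + Q\right) = \left(22 + Q\right) 2 Q = 2 Q \left(22 + Q\right)$)
$\frac{1}{H{\left(\left(-4 + 6 \left(- \frac{3}{4} + \frac{2}{5}\right)\right) + 1 \left(-5\right) \right)}} = \frac{1}{2 \left(\left(-4 + 6 \left(- \frac{3}{4} + \frac{2}{5}\right)\right) + 1 \left(-5\right)\right) \left(22 + \left(\left(-4 + 6 \left(- \frac{3}{4} + \frac{2}{5}\right)\right) + 1 \left(-5\right)\right)\right)} = \frac{1}{2 \left(\left(-4 + 6 \left(\left(-3\right) \frac{1}{4} + 2 \cdot \frac{1}{5}\right)\right) - 5\right) \left(22 - \left(9 - 6 \left(\left(-3\right) \frac{1}{4} + 2 \cdot \frac{1}{5}\right)\right)\right)} = \frac{1}{2 \left(\left(-4 + 6 \left(- \frac{3}{4} + \frac{2}{5}\right)\right) - 5\right) \left(22 - \left(9 - 6 \left(- \frac{3}{4} + \frac{2}{5}\right)\right)\right)} = \frac{1}{2 \left(\left(-4 + 6 \left(- \frac{7}{20}\right)\right) - 5\right) \left(22 + \left(\left(-4 + 6 \left(- \frac{7}{20}\right)\right) - 5\right)\right)} = \frac{1}{2 \left(\left(-4 - \frac{21}{10}\right) - 5\right) \left(22 - \frac{111}{10}\right)} = \frac{1}{2 \left(- \frac{61}{10} - 5\right) \left(22 - \frac{111}{10}\right)} = \frac{1}{2 \left(- \frac{111}{10}\right) \left(22 - \frac{111}{10}\right)} = \frac{1}{2 \left(- \frac{111}{10}\right) \frac{109}{10}} = \frac{1}{- \frac{12099}{50}} = - \frac{50}{12099}$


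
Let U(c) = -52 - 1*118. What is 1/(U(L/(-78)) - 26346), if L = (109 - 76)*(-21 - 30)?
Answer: -1/26516 ≈ -3.7713e-5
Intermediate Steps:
L = -1683 (L = 33*(-51) = -1683)
U(c) = -170 (U(c) = -52 - 118 = -170)
1/(U(L/(-78)) - 26346) = 1/(-170 - 26346) = 1/(-26516) = -1/26516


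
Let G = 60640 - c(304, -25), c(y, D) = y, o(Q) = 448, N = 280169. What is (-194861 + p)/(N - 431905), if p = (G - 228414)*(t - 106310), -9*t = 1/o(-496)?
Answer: -12007415186381/101966592 ≈ -1.1776e+5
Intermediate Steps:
t = -1/4032 (t = -1/9/448 = -1/9*1/448 = -1/4032 ≈ -0.00024802)
G = 60336 (G = 60640 - 1*304 = 60640 - 304 = 60336)
p = 12007546132973/672 (p = (60336 - 228414)*(-1/4032 - 106310) = -168078*(-428641921/4032) = 12007546132973/672 ≈ 1.7868e+10)
(-194861 + p)/(N - 431905) = (-194861 + 12007546132973/672)/(280169 - 431905) = (12007415186381/672)/(-151736) = (12007415186381/672)*(-1/151736) = -12007415186381/101966592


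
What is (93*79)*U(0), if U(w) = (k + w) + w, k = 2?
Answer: 14694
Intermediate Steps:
U(w) = 2 + 2*w (U(w) = (2 + w) + w = 2 + 2*w)
(93*79)*U(0) = (93*79)*(2 + 2*0) = 7347*(2 + 0) = 7347*2 = 14694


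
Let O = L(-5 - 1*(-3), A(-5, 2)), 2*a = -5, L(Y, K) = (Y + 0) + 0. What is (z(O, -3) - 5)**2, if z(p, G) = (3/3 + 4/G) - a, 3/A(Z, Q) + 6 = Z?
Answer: 289/36 ≈ 8.0278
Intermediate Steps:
A(Z, Q) = 3/(-6 + Z)
L(Y, K) = Y (L(Y, K) = Y + 0 = Y)
a = -5/2 (a = (1/2)*(-5) = -5/2 ≈ -2.5000)
O = -2 (O = -5 - 1*(-3) = -5 + 3 = -2)
z(p, G) = 7/2 + 4/G (z(p, G) = (3/3 + 4/G) - 1*(-5/2) = (3*(1/3) + 4/G) + 5/2 = (1 + 4/G) + 5/2 = 7/2 + 4/G)
(z(O, -3) - 5)**2 = ((7/2 + 4/(-3)) - 5)**2 = ((7/2 + 4*(-1/3)) - 5)**2 = ((7/2 - 4/3) - 5)**2 = (13/6 - 5)**2 = (-17/6)**2 = 289/36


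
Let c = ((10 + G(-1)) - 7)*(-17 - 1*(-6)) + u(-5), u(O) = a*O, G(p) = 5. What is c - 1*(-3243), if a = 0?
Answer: 3155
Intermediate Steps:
u(O) = 0 (u(O) = 0*O = 0)
c = -88 (c = ((10 + 5) - 7)*(-17 - 1*(-6)) + 0 = (15 - 7)*(-17 + 6) + 0 = 8*(-11) + 0 = -88 + 0 = -88)
c - 1*(-3243) = -88 - 1*(-3243) = -88 + 3243 = 3155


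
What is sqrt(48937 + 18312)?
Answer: sqrt(67249) ≈ 259.32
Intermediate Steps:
sqrt(48937 + 18312) = sqrt(67249)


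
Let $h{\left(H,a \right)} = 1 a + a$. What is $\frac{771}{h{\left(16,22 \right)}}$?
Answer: $\frac{771}{44} \approx 17.523$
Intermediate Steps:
$h{\left(H,a \right)} = 2 a$ ($h{\left(H,a \right)} = a + a = 2 a$)
$\frac{771}{h{\left(16,22 \right)}} = \frac{771}{2 \cdot 22} = \frac{771}{44}$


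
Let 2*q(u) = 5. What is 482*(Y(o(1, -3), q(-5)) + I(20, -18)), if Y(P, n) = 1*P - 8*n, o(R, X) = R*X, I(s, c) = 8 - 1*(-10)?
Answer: -2410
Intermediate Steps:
I(s, c) = 18 (I(s, c) = 8 + 10 = 18)
q(u) = 5/2 (q(u) = (½)*5 = 5/2)
Y(P, n) = P - 8*n
482*(Y(o(1, -3), q(-5)) + I(20, -18)) = 482*((1*(-3) - 8*5/2) + 18) = 482*((-3 - 20) + 18) = 482*(-23 + 18) = 482*(-5) = -2410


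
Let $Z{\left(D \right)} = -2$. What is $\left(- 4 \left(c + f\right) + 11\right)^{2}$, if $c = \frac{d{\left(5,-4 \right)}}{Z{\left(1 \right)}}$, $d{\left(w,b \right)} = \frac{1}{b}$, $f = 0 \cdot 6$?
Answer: $\frac{441}{4} \approx 110.25$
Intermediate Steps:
$f = 0$
$c = \frac{1}{8}$ ($c = \frac{1}{\left(-4\right) \left(-2\right)} = \left(- \frac{1}{4}\right) \left(- \frac{1}{2}\right) = \frac{1}{8} \approx 0.125$)
$\left(- 4 \left(c + f\right) + 11\right)^{2} = \left(- 4 \left(\frac{1}{8} + 0\right) + 11\right)^{2} = \left(\left(-4\right) \frac{1}{8} + 11\right)^{2} = \left(- \frac{1}{2} + 11\right)^{2} = \left(\frac{21}{2}\right)^{2} = \frac{441}{4}$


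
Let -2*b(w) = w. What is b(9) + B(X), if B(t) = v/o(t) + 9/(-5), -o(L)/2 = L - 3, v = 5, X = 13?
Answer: -131/20 ≈ -6.5500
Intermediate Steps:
o(L) = 6 - 2*L (o(L) = -2*(L - 3) = -2*(-3 + L) = 6 - 2*L)
b(w) = -w/2
B(t) = -9/5 + 5/(6 - 2*t) (B(t) = 5/(6 - 2*t) + 9/(-5) = 5/(6 - 2*t) + 9*(-⅕) = 5/(6 - 2*t) - 9/5 = -9/5 + 5/(6 - 2*t))
b(9) + B(X) = -½*9 + (29 - 18*13)/(10*(-3 + 13)) = -9/2 + (⅒)*(29 - 234)/10 = -9/2 + (⅒)*(⅒)*(-205) = -9/2 - 41/20 = -131/20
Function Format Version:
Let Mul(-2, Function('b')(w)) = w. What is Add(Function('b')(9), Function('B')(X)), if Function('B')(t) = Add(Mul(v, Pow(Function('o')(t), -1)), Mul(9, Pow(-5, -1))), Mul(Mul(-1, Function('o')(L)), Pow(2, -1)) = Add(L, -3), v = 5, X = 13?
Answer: Rational(-131, 20) ≈ -6.5500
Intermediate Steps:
Function('o')(L) = Add(6, Mul(-2, L)) (Function('o')(L) = Mul(-2, Add(L, -3)) = Mul(-2, Add(-3, L)) = Add(6, Mul(-2, L)))
Function('b')(w) = Mul(Rational(-1, 2), w)
Function('B')(t) = Add(Rational(-9, 5), Mul(5, Pow(Add(6, Mul(-2, t)), -1))) (Function('B')(t) = Add(Mul(5, Pow(Add(6, Mul(-2, t)), -1)), Mul(9, Pow(-5, -1))) = Add(Mul(5, Pow(Add(6, Mul(-2, t)), -1)), Mul(9, Rational(-1, 5))) = Add(Mul(5, Pow(Add(6, Mul(-2, t)), -1)), Rational(-9, 5)) = Add(Rational(-9, 5), Mul(5, Pow(Add(6, Mul(-2, t)), -1))))
Add(Function('b')(9), Function('B')(X)) = Add(Mul(Rational(-1, 2), 9), Mul(Rational(1, 10), Pow(Add(-3, 13), -1), Add(29, Mul(-18, 13)))) = Add(Rational(-9, 2), Mul(Rational(1, 10), Pow(10, -1), Add(29, -234))) = Add(Rational(-9, 2), Mul(Rational(1, 10), Rational(1, 10), -205)) = Add(Rational(-9, 2), Rational(-41, 20)) = Rational(-131, 20)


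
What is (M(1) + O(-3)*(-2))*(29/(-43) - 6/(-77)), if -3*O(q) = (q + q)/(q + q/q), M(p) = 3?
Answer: -9875/3311 ≈ -2.9825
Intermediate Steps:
O(q) = -2*q/(3*(1 + q)) (O(q) = -(q + q)/(3*(q + q/q)) = -2*q/(3*(q + 1)) = -2*q/(3*(1 + q)))
(M(1) + O(-3)*(-2))*(29/(-43) - 6/(-77)) = (3 - 2*(-3)/(3 + 3*(-3))*(-2))*(29/(-43) - 6/(-77)) = (3 - 2*(-3)/(3 - 9)*(-2))*(29*(-1/43) - 6*(-1/77)) = (3 - 2*(-3)/(-6)*(-2))*(-29/43 + 6/77) = (3 - 2*(-3)*(-⅙)*(-2))*(-1975/3311) = (3 - 1*(-2))*(-1975/3311) = (3 + 2)*(-1975/3311) = 5*(-1975/3311) = -9875/3311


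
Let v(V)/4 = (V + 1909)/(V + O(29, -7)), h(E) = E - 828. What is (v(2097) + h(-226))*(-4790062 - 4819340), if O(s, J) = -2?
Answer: 21064827780612/2095 ≈ 1.0055e+10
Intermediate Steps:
h(E) = -828 + E
v(V) = 4*(1909 + V)/(-2 + V) (v(V) = 4*((V + 1909)/(V - 2)) = 4*((1909 + V)/(-2 + V)) = 4*(1909 + V)/(-2 + V))
(v(2097) + h(-226))*(-4790062 - 4819340) = (4*(1909 + 2097)/(-2 + 2097) + (-828 - 226))*(-4790062 - 4819340) = (4*4006/2095 - 1054)*(-9609402) = (4*(1/2095)*4006 - 1054)*(-9609402) = (16024/2095 - 1054)*(-9609402) = -2192106/2095*(-9609402) = 21064827780612/2095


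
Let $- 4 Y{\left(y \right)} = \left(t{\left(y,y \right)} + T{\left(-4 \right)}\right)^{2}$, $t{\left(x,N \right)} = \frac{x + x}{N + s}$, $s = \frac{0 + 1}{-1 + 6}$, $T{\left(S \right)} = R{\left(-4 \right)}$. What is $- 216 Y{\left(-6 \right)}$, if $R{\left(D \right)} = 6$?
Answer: $\frac{2956824}{841} \approx 3515.8$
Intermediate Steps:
$T{\left(S \right)} = 6$
$s = \frac{1}{5}$ ($s = 1 \cdot \frac{1}{5} = \frac{1}{5} \approx 0.2$)
$t{\left(x,N \right)} = \frac{2 x}{\frac{1}{5} + N}$ ($t{\left(x,N \right)} = \frac{x + x}{N + \frac{1}{5}} = \frac{2 x}{\frac{1}{5} + N}$)
$Y{\left(y \right)} = - \frac{\left(6 + \frac{10 y}{1 + 5 y}\right)^{2}}{4}$ ($Y{\left(y \right)} = - \frac{\left(\frac{10 y}{1 + 5 y} + 6\right)^{2}}{4} = - \frac{\left(6 + \frac{10 y}{1 + 5 y}\right)^{2}}{4}$)
$- 216 Y{\left(-6 \right)} = - 216 \left(- \frac{\left(3 + 20 \left(-6\right)\right)^{2}}{\left(1 + 5 \left(-6\right)\right)^{2}}\right) = - 216 \left(- \frac{\left(3 - 120\right)^{2}}{\left(1 - 30\right)^{2}}\right) = - 216 \left(- \frac{\left(-117\right)^{2}}{841}\right) = - 216 \left(\left(-1\right) \frac{1}{841} \cdot 13689\right) = \left(-216\right) \left(- \frac{13689}{841}\right) = \frac{2956824}{841}$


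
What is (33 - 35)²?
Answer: 4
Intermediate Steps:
(33 - 35)² = (-2)² = 4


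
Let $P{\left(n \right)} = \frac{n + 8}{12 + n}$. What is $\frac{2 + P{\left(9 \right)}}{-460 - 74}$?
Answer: $- \frac{59}{11214} \approx -0.0052613$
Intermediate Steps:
$P{\left(n \right)} = \frac{8 + n}{12 + n}$
$\frac{2 + P{\left(9 \right)}}{-460 - 74} = \frac{2 + \frac{8 + 9}{12 + 9}}{-460 - 74} = \frac{2 + \frac{1}{21} \cdot 17}{-534} = \left(2 + \frac{1}{21} \cdot 17\right) \left(- \frac{1}{534}\right) = \left(2 + \frac{17}{21}\right) \left(- \frac{1}{534}\right) = \frac{59}{21} \left(- \frac{1}{534}\right) = - \frac{59}{11214}$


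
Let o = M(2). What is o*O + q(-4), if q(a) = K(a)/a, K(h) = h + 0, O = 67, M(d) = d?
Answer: 135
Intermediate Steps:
o = 2
K(h) = h
q(a) = 1 (q(a) = a/a = 1)
o*O + q(-4) = 2*67 + 1 = 134 + 1 = 135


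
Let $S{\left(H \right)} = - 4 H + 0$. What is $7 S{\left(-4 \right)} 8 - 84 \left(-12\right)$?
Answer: $1904$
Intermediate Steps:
$S{\left(H \right)} = - 4 H$
$7 S{\left(-4 \right)} 8 - 84 \left(-12\right) = 7 \left(\left(-4\right) \left(-4\right)\right) 8 - 84 \left(-12\right) = 7 \cdot 16 \cdot 8 - -1008 = 112 \cdot 8 + 1008 = 896 + 1008 = 1904$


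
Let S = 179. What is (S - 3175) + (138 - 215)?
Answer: -3073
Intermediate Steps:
(S - 3175) + (138 - 215) = (179 - 3175) + (138 - 215) = -2996 - 77 = -3073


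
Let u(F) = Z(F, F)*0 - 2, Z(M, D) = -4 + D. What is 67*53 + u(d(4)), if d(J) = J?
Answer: 3549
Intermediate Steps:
u(F) = -2 (u(F) = (-4 + F)*0 - 2 = 0 - 2 = -2)
67*53 + u(d(4)) = 67*53 - 2 = 3551 - 2 = 3549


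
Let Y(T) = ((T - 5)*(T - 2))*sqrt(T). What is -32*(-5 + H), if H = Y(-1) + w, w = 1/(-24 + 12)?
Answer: 488/3 - 576*I ≈ 162.67 - 576.0*I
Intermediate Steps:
Y(T) = sqrt(T)*(-5 + T)*(-2 + T) (Y(T) = ((-5 + T)*(-2 + T))*sqrt(T) = sqrt(T)*(-5 + T)*(-2 + T))
w = -1/12 (w = 1/(-12) = -1/12 ≈ -0.083333)
H = -1/12 + 18*I (H = sqrt(-1)*(10 + (-1)**2 - 7*(-1)) - 1/12 = I*(10 + 1 + 7) - 1/12 = I*18 - 1/12 = 18*I - 1/12 = -1/12 + 18*I ≈ -0.083333 + 18.0*I)
-32*(-5 + H) = -32*(-5 + (-1/12 + 18*I)) = -32*(-61/12 + 18*I) = 488/3 - 576*I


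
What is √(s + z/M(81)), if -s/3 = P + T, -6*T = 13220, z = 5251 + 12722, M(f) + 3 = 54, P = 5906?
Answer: I*√3108365/17 ≈ 103.71*I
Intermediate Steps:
M(f) = 51 (M(f) = -3 + 54 = 51)
z = 17973
T = -6610/3 (T = -⅙*13220 = -6610/3 ≈ -2203.3)
s = -11108 (s = -3*(5906 - 6610/3) = -3*11108/3 = -11108)
√(s + z/M(81)) = √(-11108 + 17973/51) = √(-11108 + 17973*(1/51)) = √(-11108 + 5991/17) = √(-182845/17) = I*√3108365/17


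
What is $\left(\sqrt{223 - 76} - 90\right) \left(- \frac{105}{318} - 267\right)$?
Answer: $\frac{1275165}{53} - \frac{198359 \sqrt{3}}{106} \approx 20819.0$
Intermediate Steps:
$\left(\sqrt{223 - 76} - 90\right) \left(- \frac{105}{318} - 267\right) = \left(\sqrt{147} - 90\right) \left(\left(-105\right) \frac{1}{318} - 267\right) = \left(7 \sqrt{3} - 90\right) \left(- \frac{35}{106} - 267\right) = \left(-90 + 7 \sqrt{3}\right) \left(- \frac{28337}{106}\right) = \frac{1275165}{53} - \frac{198359 \sqrt{3}}{106}$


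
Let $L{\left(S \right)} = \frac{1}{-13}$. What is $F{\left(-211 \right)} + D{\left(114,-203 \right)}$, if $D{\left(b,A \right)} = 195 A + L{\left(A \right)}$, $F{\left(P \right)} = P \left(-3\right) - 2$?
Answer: $- \frac{506403}{13} \approx -38954.0$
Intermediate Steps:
$L{\left(S \right)} = - \frac{1}{13}$
$F{\left(P \right)} = -2 - 3 P$ ($F{\left(P \right)} = - 3 P - 2 = -2 - 3 P$)
$D{\left(b,A \right)} = - \frac{1}{13} + 195 A$ ($D{\left(b,A \right)} = 195 A - \frac{1}{13} = - \frac{1}{13} + 195 A$)
$F{\left(-211 \right)} + D{\left(114,-203 \right)} = \left(-2 - -633\right) + \left(- \frac{1}{13} + 195 \left(-203\right)\right) = \left(-2 + 633\right) - \frac{514606}{13} = 631 - \frac{514606}{13} = - \frac{506403}{13}$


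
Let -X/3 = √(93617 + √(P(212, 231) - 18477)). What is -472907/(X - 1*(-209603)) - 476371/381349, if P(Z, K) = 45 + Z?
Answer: -476371/381349 - 472907/(209603 - 3*√(93617 + 2*I*√4555)) ≈ -3.5153 - 7.1859e-6*I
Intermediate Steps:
X = -3*√(93617 + 2*I*√4555) (X = -3*√(93617 + √((45 + 212) - 18477)) = -3*√(93617 + √(257 - 18477)) = -3*√(93617 + √(-18220)) = -3*√(93617 + 2*I*√4555) ≈ -917.91 - 0.66174*I)
-472907/(X - 1*(-209603)) - 476371/381349 = -472907/(-3*√(93617 + 2*I*√4555) - 1*(-209603)) - 476371/381349 = -472907/(-3*√(93617 + 2*I*√4555) + 209603) - 476371*1/381349 = -472907/(209603 - 3*√(93617 + 2*I*√4555)) - 476371/381349 = -476371/381349 - 472907/(209603 - 3*√(93617 + 2*I*√4555))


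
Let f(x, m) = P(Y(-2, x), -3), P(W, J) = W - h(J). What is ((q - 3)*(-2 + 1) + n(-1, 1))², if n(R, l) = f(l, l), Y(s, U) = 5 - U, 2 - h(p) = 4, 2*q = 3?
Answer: 225/4 ≈ 56.250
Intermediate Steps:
q = 3/2 (q = (½)*3 = 3/2 ≈ 1.5000)
h(p) = -2 (h(p) = 2 - 1*4 = 2 - 4 = -2)
P(W, J) = 2 + W (P(W, J) = W - 1*(-2) = W + 2 = 2 + W)
f(x, m) = 7 - x (f(x, m) = 2 + (5 - x) = 7 - x)
n(R, l) = 7 - l
((q - 3)*(-2 + 1) + n(-1, 1))² = ((3/2 - 3)*(-2 + 1) + (7 - 1*1))² = (-3/2*(-1) + (7 - 1))² = (3/2 + 6)² = (15/2)² = 225/4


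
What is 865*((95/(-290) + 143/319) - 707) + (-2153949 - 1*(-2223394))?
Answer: -31436325/58 ≈ -5.4201e+5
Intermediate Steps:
865*((95/(-290) + 143/319) - 707) + (-2153949 - 1*(-2223394)) = 865*((95*(-1/290) + 143*(1/319)) - 707) + (-2153949 + 2223394) = 865*((-19/58 + 13/29) - 707) + 69445 = 865*(7/58 - 707) + 69445 = 865*(-40999/58) + 69445 = -35464135/58 + 69445 = -31436325/58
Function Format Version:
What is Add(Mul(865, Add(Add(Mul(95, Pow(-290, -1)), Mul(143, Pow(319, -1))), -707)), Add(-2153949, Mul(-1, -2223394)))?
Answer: Rational(-31436325, 58) ≈ -5.4201e+5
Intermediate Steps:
Add(Mul(865, Add(Add(Mul(95, Pow(-290, -1)), Mul(143, Pow(319, -1))), -707)), Add(-2153949, Mul(-1, -2223394))) = Add(Mul(865, Add(Add(Mul(95, Rational(-1, 290)), Mul(143, Rational(1, 319))), -707)), Add(-2153949, 2223394)) = Add(Mul(865, Add(Add(Rational(-19, 58), Rational(13, 29)), -707)), 69445) = Add(Mul(865, Add(Rational(7, 58), -707)), 69445) = Add(Mul(865, Rational(-40999, 58)), 69445) = Add(Rational(-35464135, 58), 69445) = Rational(-31436325, 58)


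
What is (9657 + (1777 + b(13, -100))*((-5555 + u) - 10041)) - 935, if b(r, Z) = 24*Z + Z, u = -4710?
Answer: 14689960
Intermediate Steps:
b(r, Z) = 25*Z
(9657 + (1777 + b(13, -100))*((-5555 + u) - 10041)) - 935 = (9657 + (1777 + 25*(-100))*((-5555 - 4710) - 10041)) - 935 = (9657 + (1777 - 2500)*(-10265 - 10041)) - 935 = (9657 - 723*(-20306)) - 935 = (9657 + 14681238) - 935 = 14690895 - 935 = 14689960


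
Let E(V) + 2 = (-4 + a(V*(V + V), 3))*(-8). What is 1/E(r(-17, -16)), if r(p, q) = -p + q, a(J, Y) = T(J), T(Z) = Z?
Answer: 1/14 ≈ 0.071429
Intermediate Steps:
a(J, Y) = J
r(p, q) = q - p
E(V) = 30 - 16*V² (E(V) = -2 + (-4 + V*(V + V))*(-8) = -2 + (-4 + V*(2*V))*(-8) = -2 + (-4 + 2*V²)*(-8) = -2 + (32 - 16*V²) = 30 - 16*V²)
1/E(r(-17, -16)) = 1/(30 - 16*(-16 - 1*(-17))²) = 1/(30 - 16*(-16 + 17)²) = 1/(30 - 16*1²) = 1/(30 - 16*1) = 1/(30 - 16) = 1/14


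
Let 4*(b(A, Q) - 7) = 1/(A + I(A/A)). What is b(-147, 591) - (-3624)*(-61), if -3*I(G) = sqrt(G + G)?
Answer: -171963778535/777916 + 3*sqrt(2)/777916 ≈ -2.2106e+5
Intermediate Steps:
I(G) = -sqrt(2)*sqrt(G)/3 (I(G) = -sqrt(G + G)/3 = -sqrt(2)*sqrt(G)/3)
b(A, Q) = 7 + 1/(4*(A - sqrt(2)/3)) (b(A, Q) = 7 + 1/(4*(A - sqrt(2)*sqrt(A/A)/3)) = 7 + 1/(4*(A - sqrt(2)*sqrt(1)/3)) = 7 + 1/(4*(A - 1/3*sqrt(2)*1)) = 7 + 1/(4*(A - sqrt(2)/3)))
b(-147, 591) - (-3624)*(-61) = (3 - 28*sqrt(2) + 84*(-147))/(4*(-sqrt(2) + 3*(-147))) - (-3624)*(-61) = (3 - 28*sqrt(2) - 12348)/(4*(-sqrt(2) - 441)) - 1*221064 = (-12345 - 28*sqrt(2))/(4*(-441 - sqrt(2))) - 221064 = -221064 + (-12345 - 28*sqrt(2))/(4*(-441 - sqrt(2)))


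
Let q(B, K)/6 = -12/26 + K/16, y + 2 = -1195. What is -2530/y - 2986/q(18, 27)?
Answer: -41087302/101745 ≈ -403.83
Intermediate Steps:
y = -1197 (y = -2 - 1195 = -1197)
q(B, K) = -36/13 + 3*K/8 (q(B, K) = 6*(-12/26 + K/16) = 6*(-12*1/26 + K*(1/16)) = 6*(-6/13 + K/16) = -36/13 + 3*K/8)
-2530/y - 2986/q(18, 27) = -2530/(-1197) - 2986/(-36/13 + (3/8)*27) = -2530*(-1/1197) - 2986/(-36/13 + 81/8) = 2530/1197 - 2986/765/104 = 2530/1197 - 2986*104/765 = 2530/1197 - 310544/765 = -41087302/101745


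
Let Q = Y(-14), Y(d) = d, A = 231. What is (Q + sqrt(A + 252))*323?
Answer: -4522 + 323*sqrt(483) ≈ 2576.7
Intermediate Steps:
Q = -14
(Q + sqrt(A + 252))*323 = (-14 + sqrt(231 + 252))*323 = (-14 + sqrt(483))*323 = -4522 + 323*sqrt(483)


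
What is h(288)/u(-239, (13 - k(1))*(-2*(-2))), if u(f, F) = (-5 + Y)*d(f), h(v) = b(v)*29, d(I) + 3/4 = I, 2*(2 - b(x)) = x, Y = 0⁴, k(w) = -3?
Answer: -16472/4795 ≈ -3.4352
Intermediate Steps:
Y = 0
b(x) = 2 - x/2
d(I) = -¾ + I
h(v) = 58 - 29*v/2 (h(v) = (2 - v/2)*29 = 58 - 29*v/2)
u(f, F) = 15/4 - 5*f (u(f, F) = (-5 + 0)*(-¾ + f) = -5*(-¾ + f) = 15/4 - 5*f)
h(288)/u(-239, (13 - k(1))*(-2*(-2))) = (58 - 29/2*288)/(15/4 - 5*(-239)) = (58 - 4176)/(15/4 + 1195) = -4118/4795/4 = -4118*4/4795 = -16472/4795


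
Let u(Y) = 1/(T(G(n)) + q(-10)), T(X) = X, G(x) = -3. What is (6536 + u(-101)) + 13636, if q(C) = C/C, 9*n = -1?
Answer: 40343/2 ≈ 20172.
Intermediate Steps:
n = -1/9 (n = (1/9)*(-1) = -1/9 ≈ -0.11111)
q(C) = 1
u(Y) = -1/2 (u(Y) = 1/(-3 + 1) = 1/(-2) = -1/2)
(6536 + u(-101)) + 13636 = (6536 - 1/2) + 13636 = 13071/2 + 13636 = 40343/2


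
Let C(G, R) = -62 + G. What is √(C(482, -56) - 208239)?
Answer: 3*I*√23091 ≈ 455.87*I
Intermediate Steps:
√(C(482, -56) - 208239) = √((-62 + 482) - 208239) = √(420 - 208239) = √(-207819) = 3*I*√23091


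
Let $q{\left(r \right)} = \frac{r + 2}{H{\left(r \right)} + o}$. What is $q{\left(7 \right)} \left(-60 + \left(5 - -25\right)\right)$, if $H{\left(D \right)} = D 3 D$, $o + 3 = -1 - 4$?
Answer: $- \frac{270}{139} \approx -1.9424$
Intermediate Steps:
$o = -8$ ($o = -3 - 5 = -8$)
$H{\left(D \right)} = 3 D^{2}$ ($H{\left(D \right)} = 3 D D = 3 D^{2}$)
$q{\left(r \right)} = \frac{2 + r}{-8 + 3 r^{2}}$ ($q{\left(r \right)} = \frac{r + 2}{3 r^{2} - 8} = \frac{2 + r}{-8 + 3 r^{2}}$)
$q{\left(7 \right)} \left(-60 + \left(5 - -25\right)\right) = \frac{2 + 7}{-8 + 3 \cdot 7^{2}} \left(-60 + \left(5 - -25\right)\right) = \frac{1}{-8 + 3 \cdot 49} \cdot 9 \left(-60 + \left(5 + 25\right)\right) = \frac{1}{-8 + 147} \cdot 9 \left(-60 + 30\right) = \frac{1}{139} \cdot 9 \left(-30\right) = \frac{9}{139} \left(-30\right) = - \frac{270}{139}$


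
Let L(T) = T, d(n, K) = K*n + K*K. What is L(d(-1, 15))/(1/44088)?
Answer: 9258480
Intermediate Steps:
d(n, K) = K**2 + K*n (d(n, K) = K*n + K**2 = K**2 + K*n)
L(d(-1, 15))/(1/44088) = (15*(15 - 1))/(1/44088) = (15*14)/(1/44088) = 210*44088 = 9258480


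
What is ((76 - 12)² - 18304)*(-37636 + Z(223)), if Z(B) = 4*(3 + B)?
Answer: 521888256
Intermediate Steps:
Z(B) = 12 + 4*B
((76 - 12)² - 18304)*(-37636 + Z(223)) = ((76 - 12)² - 18304)*(-37636 + (12 + 4*223)) = (64² - 18304)*(-37636 + (12 + 892)) = (4096 - 18304)*(-37636 + 904) = -14208*(-36732) = 521888256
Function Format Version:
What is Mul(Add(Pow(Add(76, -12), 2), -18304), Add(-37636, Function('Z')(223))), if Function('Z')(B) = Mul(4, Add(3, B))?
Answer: 521888256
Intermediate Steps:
Function('Z')(B) = Add(12, Mul(4, B))
Mul(Add(Pow(Add(76, -12), 2), -18304), Add(-37636, Function('Z')(223))) = Mul(Add(Pow(Add(76, -12), 2), -18304), Add(-37636, Add(12, Mul(4, 223)))) = Mul(Add(Pow(64, 2), -18304), Add(-37636, Add(12, 892))) = Mul(Add(4096, -18304), Add(-37636, 904)) = Mul(-14208, -36732) = 521888256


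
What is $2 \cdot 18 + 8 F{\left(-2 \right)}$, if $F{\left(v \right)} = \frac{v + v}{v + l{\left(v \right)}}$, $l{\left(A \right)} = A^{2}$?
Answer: $20$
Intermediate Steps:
$F{\left(v \right)} = \frac{2 v}{v + v^{2}}$ ($F{\left(v \right)} = \frac{v + v}{v + v^{2}} = \frac{2 v}{v + v^{2}}$)
$2 \cdot 18 + 8 F{\left(-2 \right)} = 2 \cdot 18 + 8 \frac{2}{1 - 2} = 36 + 8 \frac{2}{-1} = 36 + 8 \cdot 2 \left(-1\right) = 36 + 8 \left(-2\right) = 36 - 16 = 20$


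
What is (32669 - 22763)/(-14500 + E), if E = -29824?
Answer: -4953/22162 ≈ -0.22349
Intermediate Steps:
(32669 - 22763)/(-14500 + E) = (32669 - 22763)/(-14500 - 29824) = 9906/(-44324) = 9906*(-1/44324) = -4953/22162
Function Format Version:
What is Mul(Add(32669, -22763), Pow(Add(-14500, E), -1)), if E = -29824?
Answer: Rational(-4953, 22162) ≈ -0.22349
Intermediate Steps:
Mul(Add(32669, -22763), Pow(Add(-14500, E), -1)) = Mul(Add(32669, -22763), Pow(Add(-14500, -29824), -1)) = Mul(9906, Pow(-44324, -1)) = Mul(9906, Rational(-1, 44324)) = Rational(-4953, 22162)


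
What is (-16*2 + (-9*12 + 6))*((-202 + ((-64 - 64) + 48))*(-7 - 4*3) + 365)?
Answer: -766882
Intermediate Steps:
(-16*2 + (-9*12 + 6))*((-202 + ((-64 - 64) + 48))*(-7 - 4*3) + 365) = (-32 + (-108 + 6))*((-202 + (-128 + 48))*(-7 - 12) + 365) = (-32 - 102)*((-202 - 80)*(-19) + 365) = -134*(-282*(-19) + 365) = -134*(5358 + 365) = -134*5723 = -766882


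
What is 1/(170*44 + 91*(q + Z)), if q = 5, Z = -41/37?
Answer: 37/289864 ≈ 0.00012765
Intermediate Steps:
Z = -41/37 (Z = -41*1/37 = -41/37 ≈ -1.1081)
1/(170*44 + 91*(q + Z)) = 1/(170*44 + 91*(5 - 41/37)) = 1/(7480 + 91*(144/37)) = 1/(7480 + 13104/37) = 1/(289864/37) = 37/289864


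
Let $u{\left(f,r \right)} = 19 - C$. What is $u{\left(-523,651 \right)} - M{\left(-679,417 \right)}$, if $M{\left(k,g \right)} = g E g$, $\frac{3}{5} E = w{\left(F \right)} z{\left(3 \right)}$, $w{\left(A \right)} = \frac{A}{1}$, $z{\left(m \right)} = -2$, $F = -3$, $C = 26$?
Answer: $-1738897$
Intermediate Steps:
$w{\left(A \right)} = A$ ($w{\left(A \right)} = A 1 = A$)
$E = 10$ ($E = \frac{5 \left(\left(-3\right) \left(-2\right)\right)}{3} = \frac{5}{3} \cdot 6 = 10$)
$M{\left(k,g \right)} = 10 g^{2}$ ($M{\left(k,g \right)} = g 10 g = 10 g g = 10 g^{2}$)
$u{\left(f,r \right)} = -7$ ($u{\left(f,r \right)} = 19 - 26 = -7$)
$u{\left(-523,651 \right)} - M{\left(-679,417 \right)} = -7 - 10 \cdot 417^{2} = -7 - 10 \cdot 173889 = -7 - 1738890 = -1738897$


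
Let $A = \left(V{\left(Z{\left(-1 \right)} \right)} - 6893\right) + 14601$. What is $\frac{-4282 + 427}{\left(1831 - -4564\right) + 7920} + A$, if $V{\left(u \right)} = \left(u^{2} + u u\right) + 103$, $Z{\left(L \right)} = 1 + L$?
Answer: $\frac{22362122}{2863} \approx 7810.7$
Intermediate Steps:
$V{\left(u \right)} = 103 + 2 u^{2}$ ($V{\left(u \right)} = \left(u^{2} + u^{2}\right) + 103 = 2 u^{2} + 103 = 103 + 2 u^{2}$)
$A = 7811$ ($A = \left(\left(103 + 2 \left(1 - 1\right)^{2}\right) - 6893\right) + 14601 = \left(\left(103 + 2 \cdot 0^{2}\right) - 6893\right) + 14601 = \left(\left(103 + 2 \cdot 0\right) - 6893\right) + 14601 = \left(\left(103 + 0\right) - 6893\right) + 14601 = \left(103 - 6893\right) + 14601 = -6790 + 14601 = 7811$)
$\frac{-4282 + 427}{\left(1831 - -4564\right) + 7920} + A = \frac{-4282 + 427}{\left(1831 - -4564\right) + 7920} + 7811 = - \frac{3855}{\left(1831 + 4564\right) + 7920} + 7811 = - \frac{3855}{6395 + 7920} + 7811 = - \frac{3855}{14315} + 7811 = \left(-3855\right) \frac{1}{14315} + 7811 = - \frac{771}{2863} + 7811 = \frac{22362122}{2863}$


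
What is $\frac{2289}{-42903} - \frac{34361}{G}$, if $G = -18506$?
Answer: $\frac{68182369}{37807758} \approx 1.8034$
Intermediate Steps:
$\frac{2289}{-42903} - \frac{34361}{G} = \frac{2289}{-42903} - \frac{34361}{-18506} = 2289 \left(- \frac{1}{42903}\right) - - \frac{34361}{18506} = - \frac{109}{2043} + \frac{34361}{18506} = \frac{68182369}{37807758}$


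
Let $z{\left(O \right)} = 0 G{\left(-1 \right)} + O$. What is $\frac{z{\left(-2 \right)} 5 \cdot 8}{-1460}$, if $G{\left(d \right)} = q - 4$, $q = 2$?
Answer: $\frac{4}{73} \approx 0.054795$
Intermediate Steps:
$G{\left(d \right)} = -2$ ($G{\left(d \right)} = 2 - 4 = -2$)
$z{\left(O \right)} = O$ ($z{\left(O \right)} = 0 \left(-2\right) + O = 0 + O = O$)
$\frac{z{\left(-2 \right)} 5 \cdot 8}{-1460} = \frac{\left(-2\right) 5 \cdot 8}{-1460} = \left(-10\right) 8 \left(- \frac{1}{1460}\right) = \left(-80\right) \left(- \frac{1}{1460}\right) = \frac{4}{73}$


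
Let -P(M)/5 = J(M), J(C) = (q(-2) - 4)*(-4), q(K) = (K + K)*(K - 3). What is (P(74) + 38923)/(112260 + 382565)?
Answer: 39243/494825 ≈ 0.079307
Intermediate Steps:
q(K) = 2*K*(-3 + K) (q(K) = (2*K)*(-3 + K) = 2*K*(-3 + K))
J(C) = -64 (J(C) = (2*(-2)*(-3 - 2) - 4)*(-4) = (2*(-2)*(-5) - 4)*(-4) = (20 - 4)*(-4) = 16*(-4) = -64)
P(M) = 320 (P(M) = -5*(-64) = 320)
(P(74) + 38923)/(112260 + 382565) = (320 + 38923)/(112260 + 382565) = 39243/494825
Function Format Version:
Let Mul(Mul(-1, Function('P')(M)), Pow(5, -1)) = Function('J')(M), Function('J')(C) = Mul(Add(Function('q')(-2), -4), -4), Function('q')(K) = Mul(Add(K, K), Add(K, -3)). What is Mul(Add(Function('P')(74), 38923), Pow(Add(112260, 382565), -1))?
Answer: Rational(39243, 494825) ≈ 0.079307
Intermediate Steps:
Function('q')(K) = Mul(2, K, Add(-3, K)) (Function('q')(K) = Mul(Mul(2, K), Add(-3, K)) = Mul(2, K, Add(-3, K)))
Function('J')(C) = -64 (Function('J')(C) = Mul(Add(Mul(2, -2, Add(-3, -2)), -4), -4) = Mul(Add(Mul(2, -2, -5), -4), -4) = Mul(Add(20, -4), -4) = Mul(16, -4) = -64)
Function('P')(M) = 320 (Function('P')(M) = Mul(-5, -64) = 320)
Mul(Add(Function('P')(74), 38923), Pow(Add(112260, 382565), -1)) = Mul(Add(320, 38923), Pow(Add(112260, 382565), -1)) = Mul(39243, Pow(494825, -1)) = Mul(39243, Rational(1, 494825)) = Rational(39243, 494825)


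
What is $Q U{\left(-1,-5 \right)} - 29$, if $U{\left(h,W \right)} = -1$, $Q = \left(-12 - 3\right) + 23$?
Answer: $-37$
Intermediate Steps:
$Q = 8$ ($Q = \left(-12 - 3\right) + 23 = -15 + 23 = 8$)
$Q U{\left(-1,-5 \right)} - 29 = 8 \left(-1\right) - 29 = -8 - 29 = -37$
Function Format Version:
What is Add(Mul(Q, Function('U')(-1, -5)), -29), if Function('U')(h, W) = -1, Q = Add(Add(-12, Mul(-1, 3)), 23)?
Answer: -37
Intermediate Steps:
Q = 8 (Q = Add(Add(-12, -3), 23) = Add(-15, 23) = 8)
Add(Mul(Q, Function('U')(-1, -5)), -29) = Add(Mul(8, -1), -29) = Add(-8, -29) = -37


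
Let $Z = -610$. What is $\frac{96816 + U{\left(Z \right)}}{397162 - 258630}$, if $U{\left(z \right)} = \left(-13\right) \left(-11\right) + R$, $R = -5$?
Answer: $\frac{48477}{69266} \approx 0.69987$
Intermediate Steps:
$U{\left(z \right)} = 138$ ($U{\left(z \right)} = \left(-13\right) \left(-11\right) - 5 = 143 - 5 = 138$)
$\frac{96816 + U{\left(Z \right)}}{397162 - 258630} = \frac{96816 + 138}{397162 - 258630} = \frac{96954}{138532} = 96954 \cdot \frac{1}{138532} = \frac{48477}{69266}$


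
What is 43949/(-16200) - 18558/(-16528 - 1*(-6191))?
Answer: -153661213/167459400 ≈ -0.91760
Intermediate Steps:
43949/(-16200) - 18558/(-16528 - 1*(-6191)) = 43949*(-1/16200) - 18558/(-16528 + 6191) = -43949/16200 - 18558/(-10337) = -43949/16200 - 18558*(-1/10337) = -43949/16200 + 18558/10337 = -153661213/167459400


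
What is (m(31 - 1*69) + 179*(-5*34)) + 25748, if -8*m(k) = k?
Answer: -18709/4 ≈ -4677.3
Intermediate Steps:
m(k) = -k/8
(m(31 - 1*69) + 179*(-5*34)) + 25748 = (-(31 - 1*69)/8 + 179*(-5*34)) + 25748 = (-(31 - 69)/8 + 179*(-170)) + 25748 = (-⅛*(-38) - 30430) + 25748 = (19/4 - 30430) + 25748 = -121701/4 + 25748 = -18709/4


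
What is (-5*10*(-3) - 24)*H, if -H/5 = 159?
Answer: -100170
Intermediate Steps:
H = -795 (H = -5*159 = -795)
(-5*10*(-3) - 24)*H = (-5*10*(-3) - 24)*(-795) = (-50*(-3) - 24)*(-795) = (150 - 24)*(-795) = 126*(-795) = -100170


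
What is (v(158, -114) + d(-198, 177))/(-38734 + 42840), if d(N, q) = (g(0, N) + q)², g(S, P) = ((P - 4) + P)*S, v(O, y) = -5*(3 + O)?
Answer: 15262/2053 ≈ 7.4340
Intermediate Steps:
v(O, y) = -15 - 5*O
g(S, P) = S*(-4 + 2*P) (g(S, P) = ((-4 + P) + P)*S = (-4 + 2*P)*S = S*(-4 + 2*P))
d(N, q) = q² (d(N, q) = (2*0*(-2 + N) + q)² = (0 + q)² = q²)
(v(158, -114) + d(-198, 177))/(-38734 + 42840) = ((-15 - 5*158) + 177²)/(-38734 + 42840) = ((-15 - 790) + 31329)/4106 = (-805 + 31329)*(1/4106) = 30524*(1/4106) = 15262/2053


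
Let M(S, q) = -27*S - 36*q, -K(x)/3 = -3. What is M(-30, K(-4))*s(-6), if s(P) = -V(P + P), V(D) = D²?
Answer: -69984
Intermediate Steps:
K(x) = 9 (K(x) = -3*(-3) = 9)
M(S, q) = -36*q - 27*S
s(P) = -4*P² (s(P) = -(P + P)² = -(2*P)² = -4*P²)
M(-30, K(-4))*s(-6) = (-36*9 - 27*(-30))*(-4*(-6)²) = (-324 + 810)*(-4*36) = 486*(-144) = -69984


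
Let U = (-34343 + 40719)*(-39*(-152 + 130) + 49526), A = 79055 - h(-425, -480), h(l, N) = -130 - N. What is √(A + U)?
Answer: √321327089 ≈ 17926.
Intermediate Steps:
A = 78705 (A = 79055 - (-130 - 1*(-480)) = 79055 - (-130 + 480) = 79055 - 1*350 = 79055 - 350 = 78705)
U = 321248384 (U = 6376*(-39*(-22) + 49526) = 6376*(858 + 49526) = 6376*50384 = 321248384)
√(A + U) = √(78705 + 321248384) = √321327089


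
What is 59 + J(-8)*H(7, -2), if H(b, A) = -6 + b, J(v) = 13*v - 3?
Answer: -48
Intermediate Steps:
J(v) = -3 + 13*v
59 + J(-8)*H(7, -2) = 59 + (-3 + 13*(-8))*(-6 + 7) = 59 + (-3 - 104)*1 = 59 - 107*1 = 59 - 107 = -48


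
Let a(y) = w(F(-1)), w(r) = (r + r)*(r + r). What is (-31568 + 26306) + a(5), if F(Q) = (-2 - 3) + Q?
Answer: -5118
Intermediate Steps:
F(Q) = -5 + Q
w(r) = 4*r² (w(r) = (2*r)*(2*r) = 4*r²)
a(y) = 144 (a(y) = 4*(-5 - 1)² = 4*(-6)² = 4*36 = 144)
(-31568 + 26306) + a(5) = (-31568 + 26306) + 144 = -5262 + 144 = -5118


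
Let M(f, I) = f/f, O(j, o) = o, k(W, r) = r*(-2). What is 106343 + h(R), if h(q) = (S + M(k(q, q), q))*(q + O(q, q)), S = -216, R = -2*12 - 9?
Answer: 120533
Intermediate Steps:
k(W, r) = -2*r
R = -33 (R = -24 - 9 = -33)
M(f, I) = 1
h(q) = -430*q (h(q) = (-216 + 1)*(q + q) = -430*q)
106343 + h(R) = 106343 - 430*(-33) = 106343 + 14190 = 120533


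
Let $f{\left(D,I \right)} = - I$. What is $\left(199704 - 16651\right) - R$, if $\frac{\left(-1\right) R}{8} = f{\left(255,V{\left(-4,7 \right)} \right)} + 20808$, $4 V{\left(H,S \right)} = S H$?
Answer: $349573$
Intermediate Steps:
$V{\left(H,S \right)} = \frac{H S}{4}$ ($V{\left(H,S \right)} = \frac{S H}{4} = \frac{H S}{4}$)
$R = -166520$ ($R = - 8 \left(- \frac{\left(-4\right) 7}{4} + 20808\right) = - 8 \left(\left(-1\right) \left(-7\right) + 20808\right) = - 8 \left(7 + 20808\right) = \left(-8\right) 20815 = -166520$)
$\left(199704 - 16651\right) - R = \left(199704 - 16651\right) - -166520 = 183053 + 166520 = 349573$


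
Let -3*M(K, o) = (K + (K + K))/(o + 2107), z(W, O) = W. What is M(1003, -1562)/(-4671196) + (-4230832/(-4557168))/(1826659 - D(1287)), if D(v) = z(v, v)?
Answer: 74665399425038/82723909517360991495 ≈ 9.0259e-7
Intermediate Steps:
D(v) = v
M(K, o) = -K/(2107 + o) (M(K, o) = -(K + (K + K))/(3*(o + 2107)) = -(K + 2*K)/(3*(2107 + o)) = -3*K/(3*(2107 + o)) = -K/(2107 + o))
M(1003, -1562)/(-4671196) + (-4230832/(-4557168))/(1826659 - D(1287)) = -1*1003/(2107 - 1562)/(-4671196) + (-4230832/(-4557168))/(1826659 - 1*1287) = -1*1003/545*(-1/4671196) + (-4230832*(-1/4557168))/(1826659 - 1287) = -1*1003*1/545*(-1/4671196) + (264427/284823)/1825372 = -1003/545*(-1/4671196) + (264427/284823)*(1/1825372) = 1003/2545801820 + 264427/519907929156 = 74665399425038/82723909517360991495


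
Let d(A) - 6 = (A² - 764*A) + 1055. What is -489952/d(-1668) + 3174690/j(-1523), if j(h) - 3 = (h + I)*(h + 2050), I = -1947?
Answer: -13777708460554/7420148032619 ≈ -1.8568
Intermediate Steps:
j(h) = 3 + (-1947 + h)*(2050 + h) (j(h) = 3 + (h - 1947)*(h + 2050) = 3 + (-1947 + h)*(2050 + h))
d(A) = 1061 + A² - 764*A (d(A) = 6 + ((A² - 764*A) + 1055) = 6 + (1055 + A² - 764*A) = 1061 + A² - 764*A)
-489952/d(-1668) + 3174690/j(-1523) = -489952/(1061 + (-1668)² - 764*(-1668)) + 3174690/(-3991347 + (-1523)² + 103*(-1523)) = -489952/(1061 + 2782224 + 1274352) + 3174690/(-3991347 + 2319529 - 156869) = -489952/4057637 + 3174690/(-1828687) = -489952*1/4057637 + 3174690*(-1/1828687) = -489952/4057637 - 3174690/1828687 = -13777708460554/7420148032619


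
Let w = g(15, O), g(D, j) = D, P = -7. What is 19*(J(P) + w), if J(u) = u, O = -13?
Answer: 152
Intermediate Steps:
w = 15
19*(J(P) + w) = 19*(-7 + 15) = 19*8 = 152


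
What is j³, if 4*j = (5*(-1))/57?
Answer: -125/11852352 ≈ -1.0546e-5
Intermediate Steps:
j = -5/228 (j = ((5*(-1))/57)/4 = (-5*1/57)/4 = (¼)*(-5/57) = -5/228 ≈ -0.021930)
j³ = (-5/228)³ = -125/11852352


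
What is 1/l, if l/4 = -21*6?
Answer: -1/504 ≈ -0.0019841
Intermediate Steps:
l = -504 (l = 4*(-21*6) = 4*(-126) = -504)
1/l = 1/(-504) = -1/504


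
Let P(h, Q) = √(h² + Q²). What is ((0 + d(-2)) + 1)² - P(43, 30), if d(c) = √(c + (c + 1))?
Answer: (1 + I*√3)² - √2749 ≈ -54.431 + 3.4641*I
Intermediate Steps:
d(c) = √(1 + 2*c) (d(c) = √(c + (1 + c)) = √(1 + 2*c))
P(h, Q) = √(Q² + h²)
((0 + d(-2)) + 1)² - P(43, 30) = ((0 + √(1 + 2*(-2))) + 1)² - √(30² + 43²) = ((0 + √(1 - 4)) + 1)² - √(900 + 1849) = ((0 + √(-3)) + 1)² - √2749 = ((0 + I*√3) + 1)² - √2749 = (I*√3 + 1)² - √2749 = (1 + I*√3)² - √2749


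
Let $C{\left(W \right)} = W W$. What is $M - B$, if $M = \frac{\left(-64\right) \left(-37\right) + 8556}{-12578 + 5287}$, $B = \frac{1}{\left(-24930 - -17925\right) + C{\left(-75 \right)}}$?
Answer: $- \frac{655123}{437460} \approx -1.4976$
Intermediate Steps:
$C{\left(W \right)} = W^{2}$
$B = - \frac{1}{1380}$ ($B = \frac{1}{\left(-24930 - -17925\right) + \left(-75\right)^{2}} = \frac{1}{\left(-24930 + 17925\right) + 5625} = \frac{1}{-7005 + 5625} = \frac{1}{-1380} = - \frac{1}{1380} \approx -0.00072464$)
$M = - \frac{10924}{7291}$ ($M = \frac{2368 + 8556}{-7291} = 10924 \left(- \frac{1}{7291}\right) = - \frac{10924}{7291} \approx -1.4983$)
$M - B = - \frac{10924}{7291} - - \frac{1}{1380} = - \frac{10924}{7291} + \frac{1}{1380} = - \frac{655123}{437460}$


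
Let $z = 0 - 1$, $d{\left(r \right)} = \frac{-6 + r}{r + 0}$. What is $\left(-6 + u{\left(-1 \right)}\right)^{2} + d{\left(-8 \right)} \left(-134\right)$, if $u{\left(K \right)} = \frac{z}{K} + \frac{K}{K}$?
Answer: $- \frac{437}{2} \approx -218.5$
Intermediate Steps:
$d{\left(r \right)} = \frac{-6 + r}{r}$
$z = -1$ ($z = 0 - 1 = -1$)
$u{\left(K \right)} = 1 - \frac{1}{K}$ ($u{\left(K \right)} = - \frac{1}{K} + \frac{K}{K} = - \frac{1}{K} + 1 = 1 - \frac{1}{K}$)
$\left(-6 + u{\left(-1 \right)}\right)^{2} + d{\left(-8 \right)} \left(-134\right) = \left(-6 + \frac{-1 - 1}{-1}\right)^{2} + \frac{-6 - 8}{-8} \left(-134\right) = \left(-6 - -2\right)^{2} + \left(- \frac{1}{8}\right) \left(-14\right) \left(-134\right) = \left(-6 + 2\right)^{2} + \frac{7}{4} \left(-134\right) = \left(-4\right)^{2} - \frac{469}{2} = 16 - \frac{469}{2} = - \frac{437}{2}$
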